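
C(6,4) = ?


C(n,k) = n! / (k!(n-k)!)
C(6,4) = 6! / (4!2!)
= 15

C(6,4) = 15


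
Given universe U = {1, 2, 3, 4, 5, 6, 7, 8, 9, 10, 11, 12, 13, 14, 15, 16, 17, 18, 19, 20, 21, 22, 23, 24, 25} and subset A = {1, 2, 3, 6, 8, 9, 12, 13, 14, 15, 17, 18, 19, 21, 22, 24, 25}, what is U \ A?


Aᶜ = U \ A = elements in U but not in A
U = {1, 2, 3, 4, 5, 6, 7, 8, 9, 10, 11, 12, 13, 14, 15, 16, 17, 18, 19, 20, 21, 22, 23, 24, 25}
A = {1, 2, 3, 6, 8, 9, 12, 13, 14, 15, 17, 18, 19, 21, 22, 24, 25}
Aᶜ = {4, 5, 7, 10, 11, 16, 20, 23}

Aᶜ = {4, 5, 7, 10, 11, 16, 20, 23}


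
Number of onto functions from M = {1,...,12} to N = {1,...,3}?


n = |M| = 12, k = |N| = 3. Surjections via inclusion-exclusion:
S(n,k) = Σ(-1)^i × C(k,i) × (k-i)^n, i=0 to k
i=0: (-1)^0×C(3,0)×3^12 = 531441
i=1: (-1)^1×C(3,1)×2^12 = -12288
i=2: (-1)^2×C(3,2)×1^12 = 3
i=3: (-1)^3×C(3,3)×0^12 = 0
Total = 519156

Number of surjections = 519156


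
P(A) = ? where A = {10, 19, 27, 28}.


|A| = 4, so |P(A)| = 2^4 = 16
Enumerate subsets by cardinality (0 to 4):
∅, {10}, {19}, {27}, {28}, {10, 19}, {10, 27}, {10, 28}, {19, 27}, {19, 28}, {27, 28}, {10, 19, 27}, {10, 19, 28}, {10, 27, 28}, {19, 27, 28}, {10, 19, 27, 28}

P(A) has 16 subsets: ∅, {10}, {19}, {27}, {28}, {10, 19}, {10, 27}, {10, 28}, {19, 27}, {19, 28}, {27, 28}, {10, 19, 27}, {10, 19, 28}, {10, 27, 28}, {19, 27, 28}, {10, 19, 27, 28}


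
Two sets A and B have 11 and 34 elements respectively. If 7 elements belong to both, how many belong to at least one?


|A ∪ B| = |A| + |B| - |A ∩ B|
= 11 + 34 - 7
= 38

|A ∪ B| = 38


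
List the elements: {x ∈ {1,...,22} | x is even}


Checking each candidate:
Condition: even numbers in {1,...,22}
Result = {2, 4, 6, 8, 10, 12, 14, 16, 18, 20, 22}

{2, 4, 6, 8, 10, 12, 14, 16, 18, 20, 22}


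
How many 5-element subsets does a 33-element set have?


C(n,k) = n! / (k!(n-k)!)
C(33,5) = 33! / (5!28!)
= 237336

C(33,5) = 237336


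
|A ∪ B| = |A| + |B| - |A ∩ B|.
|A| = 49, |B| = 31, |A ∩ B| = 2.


|A ∪ B| = |A| + |B| - |A ∩ B|
= 49 + 31 - 2
= 78

|A ∪ B| = 78


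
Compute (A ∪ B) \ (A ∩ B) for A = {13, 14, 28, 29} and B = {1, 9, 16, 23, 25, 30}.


A △ B = (A \ B) ∪ (B \ A) = elements in exactly one of A or B
A \ B = {13, 14, 28, 29}
B \ A = {1, 9, 16, 23, 25, 30}
A △ B = {1, 9, 13, 14, 16, 23, 25, 28, 29, 30}

A △ B = {1, 9, 13, 14, 16, 23, 25, 28, 29, 30}


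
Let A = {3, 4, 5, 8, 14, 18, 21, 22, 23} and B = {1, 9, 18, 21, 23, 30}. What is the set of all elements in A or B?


A ∪ B = all elements in A or B (or both)
A = {3, 4, 5, 8, 14, 18, 21, 22, 23}
B = {1, 9, 18, 21, 23, 30}
A ∪ B = {1, 3, 4, 5, 8, 9, 14, 18, 21, 22, 23, 30}

A ∪ B = {1, 3, 4, 5, 8, 9, 14, 18, 21, 22, 23, 30}


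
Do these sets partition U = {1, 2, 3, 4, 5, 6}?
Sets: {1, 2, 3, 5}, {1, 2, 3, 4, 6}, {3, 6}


A partition requires: (1) non-empty parts, (2) pairwise disjoint, (3) union = U
Parts: {1, 2, 3, 5}, {1, 2, 3, 4, 6}, {3, 6}
Union of parts: {1, 2, 3, 4, 5, 6}
U = {1, 2, 3, 4, 5, 6}
All non-empty? True
Pairwise disjoint? False
Covers U? True

No, not a valid partition


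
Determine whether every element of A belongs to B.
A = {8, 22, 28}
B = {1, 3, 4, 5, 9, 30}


A ⊆ B means every element of A is in B.
Elements in A not in B: {8, 22, 28}
So A ⊄ B.

No, A ⊄ B


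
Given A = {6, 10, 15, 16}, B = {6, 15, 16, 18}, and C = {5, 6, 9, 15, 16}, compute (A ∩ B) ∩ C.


A ∩ B = {6, 15, 16}
(A ∩ B) ∩ C = {6, 15, 16}

A ∩ B ∩ C = {6, 15, 16}


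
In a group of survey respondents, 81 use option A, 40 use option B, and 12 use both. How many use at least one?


|A ∪ B| = |A| + |B| - |A ∩ B|
= 81 + 40 - 12
= 109

|A ∪ B| = 109


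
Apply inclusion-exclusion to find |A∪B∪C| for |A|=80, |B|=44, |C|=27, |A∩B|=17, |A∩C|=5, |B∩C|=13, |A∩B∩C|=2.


|A∪B∪C| = |A|+|B|+|C| - |A∩B|-|A∩C|-|B∩C| + |A∩B∩C|
= 80+44+27 - 17-5-13 + 2
= 151 - 35 + 2
= 118

|A ∪ B ∪ C| = 118


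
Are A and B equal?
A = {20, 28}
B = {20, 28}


Two sets are equal iff they have exactly the same elements.
A = {20, 28}
B = {20, 28}
Same elements → A = B

Yes, A = B


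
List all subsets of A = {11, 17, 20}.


|A| = 3, so |P(A)| = 2^3 = 8
Enumerate subsets by cardinality (0 to 3):
∅, {11}, {17}, {20}, {11, 17}, {11, 20}, {17, 20}, {11, 17, 20}

P(A) has 8 subsets: ∅, {11}, {17}, {20}, {11, 17}, {11, 20}, {17, 20}, {11, 17, 20}


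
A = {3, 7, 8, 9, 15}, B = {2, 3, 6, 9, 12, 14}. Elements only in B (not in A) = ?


A = {3, 7, 8, 9, 15}
B = {2, 3, 6, 9, 12, 14}
Region: only in B (not in A)
Elements: {2, 6, 12, 14}

Elements only in B (not in A): {2, 6, 12, 14}


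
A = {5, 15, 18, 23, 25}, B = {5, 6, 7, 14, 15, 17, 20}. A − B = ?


A \ B = elements in A but not in B
A = {5, 15, 18, 23, 25}
B = {5, 6, 7, 14, 15, 17, 20}
Remove from A any elements in B
A \ B = {18, 23, 25}

A \ B = {18, 23, 25}


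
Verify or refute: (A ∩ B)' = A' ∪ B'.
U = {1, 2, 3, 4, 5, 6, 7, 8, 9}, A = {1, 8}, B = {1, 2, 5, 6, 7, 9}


LHS: A ∩ B = {1}
(A ∩ B)' = U \ (A ∩ B) = {2, 3, 4, 5, 6, 7, 8, 9}
A' = {2, 3, 4, 5, 6, 7, 9}, B' = {3, 4, 8}
Claimed RHS: A' ∪ B' = {2, 3, 4, 5, 6, 7, 8, 9}
Identity is VALID: LHS = RHS = {2, 3, 4, 5, 6, 7, 8, 9} ✓

Identity is valid. (A ∩ B)' = A' ∪ B' = {2, 3, 4, 5, 6, 7, 8, 9}


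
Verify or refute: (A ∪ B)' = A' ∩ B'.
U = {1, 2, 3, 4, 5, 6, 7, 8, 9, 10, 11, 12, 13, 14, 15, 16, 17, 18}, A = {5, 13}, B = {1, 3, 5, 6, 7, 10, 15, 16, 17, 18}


LHS: A ∪ B = {1, 3, 5, 6, 7, 10, 13, 15, 16, 17, 18}
(A ∪ B)' = U \ (A ∪ B) = {2, 4, 8, 9, 11, 12, 14}
A' = {1, 2, 3, 4, 6, 7, 8, 9, 10, 11, 12, 14, 15, 16, 17, 18}, B' = {2, 4, 8, 9, 11, 12, 13, 14}
Claimed RHS: A' ∩ B' = {2, 4, 8, 9, 11, 12, 14}
Identity is VALID: LHS = RHS = {2, 4, 8, 9, 11, 12, 14} ✓

Identity is valid. (A ∪ B)' = A' ∩ B' = {2, 4, 8, 9, 11, 12, 14}


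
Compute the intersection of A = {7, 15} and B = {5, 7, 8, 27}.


A ∩ B = elements in both A and B
A = {7, 15}
B = {5, 7, 8, 27}
A ∩ B = {7}

A ∩ B = {7}


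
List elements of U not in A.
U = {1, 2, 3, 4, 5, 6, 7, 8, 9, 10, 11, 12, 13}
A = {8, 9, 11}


Aᶜ = U \ A = elements in U but not in A
U = {1, 2, 3, 4, 5, 6, 7, 8, 9, 10, 11, 12, 13}
A = {8, 9, 11}
Aᶜ = {1, 2, 3, 4, 5, 6, 7, 10, 12, 13}

Aᶜ = {1, 2, 3, 4, 5, 6, 7, 10, 12, 13}


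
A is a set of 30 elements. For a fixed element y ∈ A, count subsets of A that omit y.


Subsets of A avoiding y are subsets of A \ {y}, which has 29 elements.
Count = 2^(n-1) = 2^29
= 536870912

Number of subsets avoiding y = 536870912


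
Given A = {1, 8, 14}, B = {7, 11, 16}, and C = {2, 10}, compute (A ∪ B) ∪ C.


A ∪ B = {1, 7, 8, 11, 14, 16}
(A ∪ B) ∪ C = {1, 2, 7, 8, 10, 11, 14, 16}

A ∪ B ∪ C = {1, 2, 7, 8, 10, 11, 14, 16}


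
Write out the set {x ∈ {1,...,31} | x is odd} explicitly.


Checking each candidate:
Condition: odd numbers in {1,...,31}
Result = {1, 3, 5, 7, 9, 11, 13, 15, 17, 19, 21, 23, 25, 27, 29, 31}

{1, 3, 5, 7, 9, 11, 13, 15, 17, 19, 21, 23, 25, 27, 29, 31}


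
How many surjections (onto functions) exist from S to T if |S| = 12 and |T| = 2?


n = |S| = 12, k = |T| = 2. Surjections via inclusion-exclusion:
S(n,k) = Σ(-1)^i × C(k,i) × (k-i)^n, i=0 to k
i=0: (-1)^0×C(2,0)×2^12 = 4096
i=1: (-1)^1×C(2,1)×1^12 = -2
i=2: (-1)^2×C(2,2)×0^12 = 0
Total = 4094

Number of surjections = 4094


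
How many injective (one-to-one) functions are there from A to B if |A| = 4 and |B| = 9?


An injection sends each of |A| = 4 inputs to a distinct output in B.
# injections = |B|·(|B|-1)·…·(|B|-|A|+1) = 9! / (9 - 4)!
= 9 × 8 × 7 × 6
= 3024

Number of injections = 3024


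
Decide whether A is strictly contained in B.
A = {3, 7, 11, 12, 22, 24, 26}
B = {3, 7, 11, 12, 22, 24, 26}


A ⊂ B requires: A ⊆ B AND A ≠ B.
A ⊆ B? Yes
A = B? Yes
A = B, so A is not a PROPER subset.

No, A is not a proper subset of B


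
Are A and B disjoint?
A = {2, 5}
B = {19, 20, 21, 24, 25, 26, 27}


Disjoint means A ∩ B = ∅.
A ∩ B = ∅
A ∩ B = ∅, so A and B are disjoint.

Yes, A and B are disjoint


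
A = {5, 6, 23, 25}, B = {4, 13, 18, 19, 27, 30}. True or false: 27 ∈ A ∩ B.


A = {5, 6, 23, 25}, B = {4, 13, 18, 19, 27, 30}
A ∩ B = elements in both A and B
A ∩ B = ∅
Checking if 27 ∈ A ∩ B
27 is not in A ∩ B → False

27 ∉ A ∩ B


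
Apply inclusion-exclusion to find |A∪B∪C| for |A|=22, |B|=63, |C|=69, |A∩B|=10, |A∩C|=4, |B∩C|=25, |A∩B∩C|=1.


|A∪B∪C| = |A|+|B|+|C| - |A∩B|-|A∩C|-|B∩C| + |A∩B∩C|
= 22+63+69 - 10-4-25 + 1
= 154 - 39 + 1
= 116

|A ∪ B ∪ C| = 116


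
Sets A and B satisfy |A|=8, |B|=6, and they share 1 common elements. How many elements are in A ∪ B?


|A ∪ B| = |A| + |B| - |A ∩ B|
= 8 + 6 - 1
= 13

|A ∪ B| = 13


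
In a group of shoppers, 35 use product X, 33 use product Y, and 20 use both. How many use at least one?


|A ∪ B| = |A| + |B| - |A ∩ B|
= 35 + 33 - 20
= 48

|A ∪ B| = 48


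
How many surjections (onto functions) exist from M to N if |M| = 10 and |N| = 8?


n = |M| = 10, k = |N| = 8. Surjections via inclusion-exclusion:
S(n,k) = Σ(-1)^i × C(k,i) × (k-i)^n, i=0 to k
i=0: (-1)^0×C(8,0)×8^10 = 1073741824
i=1: (-1)^1×C(8,1)×7^10 = -2259801992
i=2: (-1)^2×C(8,2)×6^10 = 1693052928
i=3: (-1)^3×C(8,3)×5^10 = -546875000
i=4: (-1)^4×C(8,4)×4^10 = 73400320
i=5: (-1)^5×C(8,5)×3^10 = -3306744
i=6: (-1)^6×C(8,6)×2^10 = 28672
i=7: (-1)^7×C(8,7)×1^10 = -8
i=8: (-1)^8×C(8,8)×0^10 = 0
Total = 30240000

Number of surjections = 30240000


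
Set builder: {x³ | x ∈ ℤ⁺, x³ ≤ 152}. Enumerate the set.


Checking each candidate:
Condition: positive perfect cubes ≤ 152
Result = {1, 8, 27, 64, 125}

{1, 8, 27, 64, 125}


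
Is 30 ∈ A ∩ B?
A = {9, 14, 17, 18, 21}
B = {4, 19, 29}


A = {9, 14, 17, 18, 21}, B = {4, 19, 29}
A ∩ B = elements in both A and B
A ∩ B = ∅
Checking if 30 ∈ A ∩ B
30 is not in A ∩ B → False

30 ∉ A ∩ B


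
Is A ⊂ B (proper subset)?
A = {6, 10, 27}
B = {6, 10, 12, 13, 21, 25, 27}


A ⊂ B requires: A ⊆ B AND A ≠ B.
A ⊆ B? Yes
A = B? No
A ⊂ B: Yes (A is a proper subset of B)

Yes, A ⊂ B


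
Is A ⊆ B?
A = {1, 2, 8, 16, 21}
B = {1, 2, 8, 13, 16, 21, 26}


A ⊆ B means every element of A is in B.
All elements of A are in B.
So A ⊆ B.

Yes, A ⊆ B


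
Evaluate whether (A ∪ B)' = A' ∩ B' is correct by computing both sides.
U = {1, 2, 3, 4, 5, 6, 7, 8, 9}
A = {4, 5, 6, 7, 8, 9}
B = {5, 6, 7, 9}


LHS: A ∪ B = {4, 5, 6, 7, 8, 9}
(A ∪ B)' = U \ (A ∪ B) = {1, 2, 3}
A' = {1, 2, 3}, B' = {1, 2, 3, 4, 8}
Claimed RHS: A' ∩ B' = {1, 2, 3}
Identity is VALID: LHS = RHS = {1, 2, 3} ✓

Identity is valid. (A ∪ B)' = A' ∩ B' = {1, 2, 3}


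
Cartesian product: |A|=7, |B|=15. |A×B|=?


|A × B| = |A| × |B|
= 7 × 15
= 105

|A × B| = 105


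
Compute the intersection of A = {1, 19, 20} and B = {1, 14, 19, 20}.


A ∩ B = elements in both A and B
A = {1, 19, 20}
B = {1, 14, 19, 20}
A ∩ B = {1, 19, 20}

A ∩ B = {1, 19, 20}


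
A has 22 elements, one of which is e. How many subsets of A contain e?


Subsets of A containing e correspond to subsets of A \ {e}, which has 21 elements.
Count = 2^(n-1) = 2^21
= 2097152

Number of subsets containing e = 2097152


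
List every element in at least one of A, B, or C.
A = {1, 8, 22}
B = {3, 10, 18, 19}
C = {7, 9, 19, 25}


A ∪ B = {1, 3, 8, 10, 18, 19, 22}
(A ∪ B) ∪ C = {1, 3, 7, 8, 9, 10, 18, 19, 22, 25}

A ∪ B ∪ C = {1, 3, 7, 8, 9, 10, 18, 19, 22, 25}


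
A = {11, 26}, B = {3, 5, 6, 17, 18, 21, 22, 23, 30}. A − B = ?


A \ B = elements in A but not in B
A = {11, 26}
B = {3, 5, 6, 17, 18, 21, 22, 23, 30}
Remove from A any elements in B
A \ B = {11, 26}

A \ B = {11, 26}


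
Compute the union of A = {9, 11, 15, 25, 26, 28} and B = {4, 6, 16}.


A ∪ B = all elements in A or B (or both)
A = {9, 11, 15, 25, 26, 28}
B = {4, 6, 16}
A ∪ B = {4, 6, 9, 11, 15, 16, 25, 26, 28}

A ∪ B = {4, 6, 9, 11, 15, 16, 25, 26, 28}


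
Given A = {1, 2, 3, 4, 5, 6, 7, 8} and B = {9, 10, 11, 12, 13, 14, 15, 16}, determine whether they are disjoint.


Disjoint means A ∩ B = ∅.
A ∩ B = ∅
A ∩ B = ∅, so A and B are disjoint.

Yes, A and B are disjoint


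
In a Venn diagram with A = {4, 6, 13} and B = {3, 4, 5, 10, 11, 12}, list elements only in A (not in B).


A = {4, 6, 13}
B = {3, 4, 5, 10, 11, 12}
Region: only in A (not in B)
Elements: {6, 13}

Elements only in A (not in B): {6, 13}


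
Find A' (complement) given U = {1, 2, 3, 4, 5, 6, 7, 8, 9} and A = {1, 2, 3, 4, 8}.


Aᶜ = U \ A = elements in U but not in A
U = {1, 2, 3, 4, 5, 6, 7, 8, 9}
A = {1, 2, 3, 4, 8}
Aᶜ = {5, 6, 7, 9}

Aᶜ = {5, 6, 7, 9}


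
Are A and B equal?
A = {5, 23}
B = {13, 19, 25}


Two sets are equal iff they have exactly the same elements.
A = {5, 23}
B = {13, 19, 25}
Differences: {5, 13, 19, 23, 25}
A ≠ B

No, A ≠ B


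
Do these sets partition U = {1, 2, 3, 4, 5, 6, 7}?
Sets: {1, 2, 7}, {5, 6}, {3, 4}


A partition requires: (1) non-empty parts, (2) pairwise disjoint, (3) union = U
Parts: {1, 2, 7}, {5, 6}, {3, 4}
Union of parts: {1, 2, 3, 4, 5, 6, 7}
U = {1, 2, 3, 4, 5, 6, 7}
All non-empty? True
Pairwise disjoint? True
Covers U? True

Yes, valid partition


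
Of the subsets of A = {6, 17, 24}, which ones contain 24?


A subset of A contains 24 iff the remaining 2 elements form any subset of A \ {24}.
Count: 2^(n-1) = 2^2 = 4
Subsets containing 24: {24}, {6, 24}, {17, 24}, {6, 17, 24}

Subsets containing 24 (4 total): {24}, {6, 24}, {17, 24}, {6, 17, 24}


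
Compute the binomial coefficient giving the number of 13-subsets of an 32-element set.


C(n,k) = n! / (k!(n-k)!)
C(32,13) = 32! / (13!19!)
= 347373600

C(32,13) = 347373600


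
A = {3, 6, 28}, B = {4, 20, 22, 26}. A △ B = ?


A △ B = (A \ B) ∪ (B \ A) = elements in exactly one of A or B
A \ B = {3, 6, 28}
B \ A = {4, 20, 22, 26}
A △ B = {3, 4, 6, 20, 22, 26, 28}

A △ B = {3, 4, 6, 20, 22, 26, 28}


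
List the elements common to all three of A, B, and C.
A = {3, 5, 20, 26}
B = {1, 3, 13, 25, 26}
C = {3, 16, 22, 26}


A ∩ B = {3, 26}
(A ∩ B) ∩ C = {3, 26}

A ∩ B ∩ C = {3, 26}


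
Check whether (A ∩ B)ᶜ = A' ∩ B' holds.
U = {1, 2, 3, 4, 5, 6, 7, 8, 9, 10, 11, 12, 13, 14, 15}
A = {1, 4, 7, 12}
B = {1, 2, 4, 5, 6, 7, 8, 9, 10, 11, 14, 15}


LHS: A ∩ B = {1, 4, 7}
(A ∩ B)' = U \ (A ∩ B) = {2, 3, 5, 6, 8, 9, 10, 11, 12, 13, 14, 15}
A' = {2, 3, 5, 6, 8, 9, 10, 11, 13, 14, 15}, B' = {3, 12, 13}
Claimed RHS: A' ∩ B' = {3, 13}
Identity is INVALID: LHS = {2, 3, 5, 6, 8, 9, 10, 11, 12, 13, 14, 15} but the RHS claimed here equals {3, 13}. The correct form is (A ∩ B)' = A' ∪ B'.

Identity is invalid: (A ∩ B)' = {2, 3, 5, 6, 8, 9, 10, 11, 12, 13, 14, 15} but A' ∩ B' = {3, 13}. The correct De Morgan law is (A ∩ B)' = A' ∪ B'.


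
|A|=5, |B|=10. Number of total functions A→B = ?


Each of |A| = 5 inputs maps to any of |B| = 10 outputs.
# functions = |B|^|A| = 10^5
= 100000

Number of functions = 100000


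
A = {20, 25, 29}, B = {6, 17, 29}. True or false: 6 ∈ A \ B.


A = {20, 25, 29}, B = {6, 17, 29}
A \ B = elements in A but not in B
A \ B = {20, 25}
Checking if 6 ∈ A \ B
6 is not in A \ B → False

6 ∉ A \ B


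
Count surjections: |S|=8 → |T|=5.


n = |S| = 8, k = |T| = 5. Surjections via inclusion-exclusion:
S(n,k) = Σ(-1)^i × C(k,i) × (k-i)^n, i=0 to k
i=0: (-1)^0×C(5,0)×5^8 = 390625
i=1: (-1)^1×C(5,1)×4^8 = -327680
i=2: (-1)^2×C(5,2)×3^8 = 65610
i=3: (-1)^3×C(5,3)×2^8 = -2560
i=4: (-1)^4×C(5,4)×1^8 = 5
i=5: (-1)^5×C(5,5)×0^8 = 0
Total = 126000

Number of surjections = 126000


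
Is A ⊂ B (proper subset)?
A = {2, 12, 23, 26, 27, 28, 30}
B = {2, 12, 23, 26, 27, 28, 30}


A ⊂ B requires: A ⊆ B AND A ≠ B.
A ⊆ B? Yes
A = B? Yes
A = B, so A is not a PROPER subset.

No, A is not a proper subset of B


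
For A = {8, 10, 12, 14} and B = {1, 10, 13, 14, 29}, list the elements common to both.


A ∩ B = elements in both A and B
A = {8, 10, 12, 14}
B = {1, 10, 13, 14, 29}
A ∩ B = {10, 14}

A ∩ B = {10, 14}


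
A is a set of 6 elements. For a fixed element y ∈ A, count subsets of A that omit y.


Subsets of A avoiding y are subsets of A \ {y}, which has 5 elements.
Count = 2^(n-1) = 2^5
= 32

Number of subsets avoiding y = 32


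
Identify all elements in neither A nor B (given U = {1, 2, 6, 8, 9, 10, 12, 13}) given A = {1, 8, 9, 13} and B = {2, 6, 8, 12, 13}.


A = {1, 8, 9, 13}
B = {2, 6, 8, 12, 13}
Region: in neither A nor B (given U = {1, 2, 6, 8, 9, 10, 12, 13})
Elements: {10}

Elements in neither A nor B (given U = {1, 2, 6, 8, 9, 10, 12, 13}): {10}


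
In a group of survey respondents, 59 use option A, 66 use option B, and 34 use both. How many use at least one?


|A ∪ B| = |A| + |B| - |A ∩ B|
= 59 + 66 - 34
= 91

|A ∪ B| = 91


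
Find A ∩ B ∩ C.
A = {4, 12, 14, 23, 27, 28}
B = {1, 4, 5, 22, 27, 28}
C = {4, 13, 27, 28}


A ∩ B = {4, 27, 28}
(A ∩ B) ∩ C = {4, 27, 28}

A ∩ B ∩ C = {4, 27, 28}


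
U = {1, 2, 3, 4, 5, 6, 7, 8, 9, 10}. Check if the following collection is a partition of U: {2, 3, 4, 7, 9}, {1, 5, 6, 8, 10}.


A partition requires: (1) non-empty parts, (2) pairwise disjoint, (3) union = U
Parts: {2, 3, 4, 7, 9}, {1, 5, 6, 8, 10}
Union of parts: {1, 2, 3, 4, 5, 6, 7, 8, 9, 10}
U = {1, 2, 3, 4, 5, 6, 7, 8, 9, 10}
All non-empty? True
Pairwise disjoint? True
Covers U? True

Yes, valid partition


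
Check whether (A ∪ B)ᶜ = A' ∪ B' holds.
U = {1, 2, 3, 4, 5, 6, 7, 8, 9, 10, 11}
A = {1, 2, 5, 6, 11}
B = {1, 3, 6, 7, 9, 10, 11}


LHS: A ∪ B = {1, 2, 3, 5, 6, 7, 9, 10, 11}
(A ∪ B)' = U \ (A ∪ B) = {4, 8}
A' = {3, 4, 7, 8, 9, 10}, B' = {2, 4, 5, 8}
Claimed RHS: A' ∪ B' = {2, 3, 4, 5, 7, 8, 9, 10}
Identity is INVALID: LHS = {4, 8} but the RHS claimed here equals {2, 3, 4, 5, 7, 8, 9, 10}. The correct form is (A ∪ B)' = A' ∩ B'.

Identity is invalid: (A ∪ B)' = {4, 8} but A' ∪ B' = {2, 3, 4, 5, 7, 8, 9, 10}. The correct De Morgan law is (A ∪ B)' = A' ∩ B'.


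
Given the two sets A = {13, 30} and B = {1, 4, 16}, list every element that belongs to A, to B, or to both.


A ∪ B = all elements in A or B (or both)
A = {13, 30}
B = {1, 4, 16}
A ∪ B = {1, 4, 13, 16, 30}

A ∪ B = {1, 4, 13, 16, 30}


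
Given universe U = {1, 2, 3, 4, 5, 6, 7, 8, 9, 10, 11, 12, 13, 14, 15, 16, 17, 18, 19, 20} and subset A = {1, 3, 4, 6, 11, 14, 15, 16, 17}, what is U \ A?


Aᶜ = U \ A = elements in U but not in A
U = {1, 2, 3, 4, 5, 6, 7, 8, 9, 10, 11, 12, 13, 14, 15, 16, 17, 18, 19, 20}
A = {1, 3, 4, 6, 11, 14, 15, 16, 17}
Aᶜ = {2, 5, 7, 8, 9, 10, 12, 13, 18, 19, 20}

Aᶜ = {2, 5, 7, 8, 9, 10, 12, 13, 18, 19, 20}


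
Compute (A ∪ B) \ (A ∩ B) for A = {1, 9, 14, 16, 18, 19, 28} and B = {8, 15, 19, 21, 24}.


A △ B = (A \ B) ∪ (B \ A) = elements in exactly one of A or B
A \ B = {1, 9, 14, 16, 18, 28}
B \ A = {8, 15, 21, 24}
A △ B = {1, 8, 9, 14, 15, 16, 18, 21, 24, 28}

A △ B = {1, 8, 9, 14, 15, 16, 18, 21, 24, 28}


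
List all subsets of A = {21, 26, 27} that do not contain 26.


A subset of A that omits 26 is a subset of A \ {26}, so there are 2^(n-1) = 2^2 = 4 of them.
Subsets excluding 26: ∅, {21}, {27}, {21, 27}

Subsets excluding 26 (4 total): ∅, {21}, {27}, {21, 27}


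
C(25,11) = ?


C(n,k) = n! / (k!(n-k)!)
C(25,11) = 25! / (11!14!)
= 4457400

C(25,11) = 4457400


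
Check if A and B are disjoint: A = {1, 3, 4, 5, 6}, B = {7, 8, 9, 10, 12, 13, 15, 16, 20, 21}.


Disjoint means A ∩ B = ∅.
A ∩ B = ∅
A ∩ B = ∅, so A and B are disjoint.

Yes, A and B are disjoint


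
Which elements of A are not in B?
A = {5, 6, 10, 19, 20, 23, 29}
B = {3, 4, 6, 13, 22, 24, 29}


A \ B = elements in A but not in B
A = {5, 6, 10, 19, 20, 23, 29}
B = {3, 4, 6, 13, 22, 24, 29}
Remove from A any elements in B
A \ B = {5, 10, 19, 20, 23}

A \ B = {5, 10, 19, 20, 23}


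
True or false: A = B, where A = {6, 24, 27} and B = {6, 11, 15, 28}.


Two sets are equal iff they have exactly the same elements.
A = {6, 24, 27}
B = {6, 11, 15, 28}
Differences: {11, 15, 24, 27, 28}
A ≠ B

No, A ≠ B


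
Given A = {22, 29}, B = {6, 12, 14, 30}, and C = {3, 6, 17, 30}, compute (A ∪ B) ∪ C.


A ∪ B = {6, 12, 14, 22, 29, 30}
(A ∪ B) ∪ C = {3, 6, 12, 14, 17, 22, 29, 30}

A ∪ B ∪ C = {3, 6, 12, 14, 17, 22, 29, 30}


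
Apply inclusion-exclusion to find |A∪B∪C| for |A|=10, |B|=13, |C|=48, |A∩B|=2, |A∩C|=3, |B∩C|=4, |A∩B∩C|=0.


|A∪B∪C| = |A|+|B|+|C| - |A∩B|-|A∩C|-|B∩C| + |A∩B∩C|
= 10+13+48 - 2-3-4 + 0
= 71 - 9 + 0
= 62

|A ∪ B ∪ C| = 62


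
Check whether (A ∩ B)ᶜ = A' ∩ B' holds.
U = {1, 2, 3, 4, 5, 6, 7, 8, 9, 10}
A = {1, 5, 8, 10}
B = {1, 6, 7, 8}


LHS: A ∩ B = {1, 8}
(A ∩ B)' = U \ (A ∩ B) = {2, 3, 4, 5, 6, 7, 9, 10}
A' = {2, 3, 4, 6, 7, 9}, B' = {2, 3, 4, 5, 9, 10}
Claimed RHS: A' ∩ B' = {2, 3, 4, 9}
Identity is INVALID: LHS = {2, 3, 4, 5, 6, 7, 9, 10} but the RHS claimed here equals {2, 3, 4, 9}. The correct form is (A ∩ B)' = A' ∪ B'.

Identity is invalid: (A ∩ B)' = {2, 3, 4, 5, 6, 7, 9, 10} but A' ∩ B' = {2, 3, 4, 9}. The correct De Morgan law is (A ∩ B)' = A' ∪ B'.


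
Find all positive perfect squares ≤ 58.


Checking each candidate:
Condition: positive perfect squares ≤ 58
Result = {1, 4, 9, 16, 25, 36, 49}

{1, 4, 9, 16, 25, 36, 49}


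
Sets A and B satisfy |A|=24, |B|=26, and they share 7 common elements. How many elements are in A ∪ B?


|A ∪ B| = |A| + |B| - |A ∩ B|
= 24 + 26 - 7
= 43

|A ∪ B| = 43


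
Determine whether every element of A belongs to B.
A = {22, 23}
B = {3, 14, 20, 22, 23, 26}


A ⊆ B means every element of A is in B.
All elements of A are in B.
So A ⊆ B.

Yes, A ⊆ B


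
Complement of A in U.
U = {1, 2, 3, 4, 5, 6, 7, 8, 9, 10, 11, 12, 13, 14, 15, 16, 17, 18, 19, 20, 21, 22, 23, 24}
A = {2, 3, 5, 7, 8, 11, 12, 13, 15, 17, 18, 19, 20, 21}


Aᶜ = U \ A = elements in U but not in A
U = {1, 2, 3, 4, 5, 6, 7, 8, 9, 10, 11, 12, 13, 14, 15, 16, 17, 18, 19, 20, 21, 22, 23, 24}
A = {2, 3, 5, 7, 8, 11, 12, 13, 15, 17, 18, 19, 20, 21}
Aᶜ = {1, 4, 6, 9, 10, 14, 16, 22, 23, 24}

Aᶜ = {1, 4, 6, 9, 10, 14, 16, 22, 23, 24}


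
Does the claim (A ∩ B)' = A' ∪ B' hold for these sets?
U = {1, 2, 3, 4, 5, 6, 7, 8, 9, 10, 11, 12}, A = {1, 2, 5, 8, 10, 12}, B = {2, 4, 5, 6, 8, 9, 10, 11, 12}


LHS: A ∩ B = {2, 5, 8, 10, 12}
(A ∩ B)' = U \ (A ∩ B) = {1, 3, 4, 6, 7, 9, 11}
A' = {3, 4, 6, 7, 9, 11}, B' = {1, 3, 7}
Claimed RHS: A' ∪ B' = {1, 3, 4, 6, 7, 9, 11}
Identity is VALID: LHS = RHS = {1, 3, 4, 6, 7, 9, 11} ✓

Identity is valid. (A ∩ B)' = A' ∪ B' = {1, 3, 4, 6, 7, 9, 11}


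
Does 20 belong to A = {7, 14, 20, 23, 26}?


A = {7, 14, 20, 23, 26}
Checking if 20 is in A
20 is in A → True

20 ∈ A


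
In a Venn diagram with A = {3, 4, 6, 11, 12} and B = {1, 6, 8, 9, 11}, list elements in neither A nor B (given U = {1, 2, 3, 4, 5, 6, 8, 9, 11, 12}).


A = {3, 4, 6, 11, 12}
B = {1, 6, 8, 9, 11}
Region: in neither A nor B (given U = {1, 2, 3, 4, 5, 6, 8, 9, 11, 12})
Elements: {2, 5}

Elements in neither A nor B (given U = {1, 2, 3, 4, 5, 6, 8, 9, 11, 12}): {2, 5}


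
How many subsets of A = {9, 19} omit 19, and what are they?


A subset of A that omits 19 is a subset of A \ {19}, so there are 2^(n-1) = 2^1 = 2 of them.
Subsets excluding 19: ∅, {9}

Subsets excluding 19 (2 total): ∅, {9}


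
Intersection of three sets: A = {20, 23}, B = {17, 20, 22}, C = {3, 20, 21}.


A ∩ B = {20}
(A ∩ B) ∩ C = {20}

A ∩ B ∩ C = {20}


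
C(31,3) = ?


C(n,k) = n! / (k!(n-k)!)
C(31,3) = 31! / (3!28!)
= 4495

C(31,3) = 4495


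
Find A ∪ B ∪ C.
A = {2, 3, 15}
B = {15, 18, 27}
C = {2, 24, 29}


A ∪ B = {2, 3, 15, 18, 27}
(A ∪ B) ∪ C = {2, 3, 15, 18, 24, 27, 29}

A ∪ B ∪ C = {2, 3, 15, 18, 24, 27, 29}


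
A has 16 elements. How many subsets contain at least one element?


Total subsets = 2^n = 2^16 = 65536
Non-empty subsets exclude the empty set: 2^n - 1
= 65536 - 1
= 65535

Number of non-empty subsets = 65535


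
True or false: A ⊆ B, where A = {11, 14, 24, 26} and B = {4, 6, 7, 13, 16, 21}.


A ⊆ B means every element of A is in B.
Elements in A not in B: {11, 14, 24, 26}
So A ⊄ B.

No, A ⊄ B


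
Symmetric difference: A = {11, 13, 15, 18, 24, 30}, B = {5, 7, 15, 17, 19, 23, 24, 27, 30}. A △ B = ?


A △ B = (A \ B) ∪ (B \ A) = elements in exactly one of A or B
A \ B = {11, 13, 18}
B \ A = {5, 7, 17, 19, 23, 27}
A △ B = {5, 7, 11, 13, 17, 18, 19, 23, 27}

A △ B = {5, 7, 11, 13, 17, 18, 19, 23, 27}


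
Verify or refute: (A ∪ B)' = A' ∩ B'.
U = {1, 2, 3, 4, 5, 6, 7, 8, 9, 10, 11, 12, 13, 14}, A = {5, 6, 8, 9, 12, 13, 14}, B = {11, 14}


LHS: A ∪ B = {5, 6, 8, 9, 11, 12, 13, 14}
(A ∪ B)' = U \ (A ∪ B) = {1, 2, 3, 4, 7, 10}
A' = {1, 2, 3, 4, 7, 10, 11}, B' = {1, 2, 3, 4, 5, 6, 7, 8, 9, 10, 12, 13}
Claimed RHS: A' ∩ B' = {1, 2, 3, 4, 7, 10}
Identity is VALID: LHS = RHS = {1, 2, 3, 4, 7, 10} ✓

Identity is valid. (A ∪ B)' = A' ∩ B' = {1, 2, 3, 4, 7, 10}


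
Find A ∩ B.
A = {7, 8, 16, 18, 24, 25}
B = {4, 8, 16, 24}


A ∩ B = elements in both A and B
A = {7, 8, 16, 18, 24, 25}
B = {4, 8, 16, 24}
A ∩ B = {8, 16, 24}

A ∩ B = {8, 16, 24}


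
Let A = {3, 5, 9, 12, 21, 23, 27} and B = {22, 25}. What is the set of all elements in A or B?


A ∪ B = all elements in A or B (or both)
A = {3, 5, 9, 12, 21, 23, 27}
B = {22, 25}
A ∪ B = {3, 5, 9, 12, 21, 22, 23, 25, 27}

A ∪ B = {3, 5, 9, 12, 21, 22, 23, 25, 27}


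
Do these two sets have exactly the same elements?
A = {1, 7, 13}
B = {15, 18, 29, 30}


Two sets are equal iff they have exactly the same elements.
A = {1, 7, 13}
B = {15, 18, 29, 30}
Differences: {1, 7, 13, 15, 18, 29, 30}
A ≠ B

No, A ≠ B


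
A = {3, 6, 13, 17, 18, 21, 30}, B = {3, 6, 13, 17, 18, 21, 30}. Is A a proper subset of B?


A ⊂ B requires: A ⊆ B AND A ≠ B.
A ⊆ B? Yes
A = B? Yes
A = B, so A is not a PROPER subset.

No, A is not a proper subset of B


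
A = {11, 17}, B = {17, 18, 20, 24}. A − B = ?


A \ B = elements in A but not in B
A = {11, 17}
B = {17, 18, 20, 24}
Remove from A any elements in B
A \ B = {11}

A \ B = {11}


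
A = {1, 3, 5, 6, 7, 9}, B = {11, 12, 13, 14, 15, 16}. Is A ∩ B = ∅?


Disjoint means A ∩ B = ∅.
A ∩ B = ∅
A ∩ B = ∅, so A and B are disjoint.

Yes, A and B are disjoint


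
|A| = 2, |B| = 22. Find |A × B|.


|A × B| = |A| × |B|
= 2 × 22
= 44

|A × B| = 44


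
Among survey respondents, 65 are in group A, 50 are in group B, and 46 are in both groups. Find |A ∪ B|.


|A ∪ B| = |A| + |B| - |A ∩ B|
= 65 + 50 - 46
= 69

|A ∪ B| = 69


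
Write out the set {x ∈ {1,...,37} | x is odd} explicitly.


Checking each candidate:
Condition: odd numbers in {1,...,37}
Result = {1, 3, 5, 7, 9, 11, 13, 15, 17, 19, 21, 23, 25, 27, 29, 31, 33, 35, 37}

{1, 3, 5, 7, 9, 11, 13, 15, 17, 19, 21, 23, 25, 27, 29, 31, 33, 35, 37}


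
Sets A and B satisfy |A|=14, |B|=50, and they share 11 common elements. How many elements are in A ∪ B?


|A ∪ B| = |A| + |B| - |A ∩ B|
= 14 + 50 - 11
= 53

|A ∪ B| = 53


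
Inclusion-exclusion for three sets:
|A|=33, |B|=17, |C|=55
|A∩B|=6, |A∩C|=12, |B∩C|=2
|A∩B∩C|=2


|A∪B∪C| = |A|+|B|+|C| - |A∩B|-|A∩C|-|B∩C| + |A∩B∩C|
= 33+17+55 - 6-12-2 + 2
= 105 - 20 + 2
= 87

|A ∪ B ∪ C| = 87


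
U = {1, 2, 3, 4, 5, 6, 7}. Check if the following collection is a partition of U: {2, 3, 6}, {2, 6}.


A partition requires: (1) non-empty parts, (2) pairwise disjoint, (3) union = U
Parts: {2, 3, 6}, {2, 6}
Union of parts: {2, 3, 6}
U = {1, 2, 3, 4, 5, 6, 7}
All non-empty? True
Pairwise disjoint? False
Covers U? False

No, not a valid partition


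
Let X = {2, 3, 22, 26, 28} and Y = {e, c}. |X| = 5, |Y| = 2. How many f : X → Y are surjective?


n = |X| = 5, k = |Y| = 2. Surjections via inclusion-exclusion:
S(n,k) = Σ(-1)^i × C(k,i) × (k-i)^n, i=0 to k
i=0: (-1)^0×C(2,0)×2^5 = 32
i=1: (-1)^1×C(2,1)×1^5 = -2
i=2: (-1)^2×C(2,2)×0^5 = 0
Total = 30

Number of surjections = 30


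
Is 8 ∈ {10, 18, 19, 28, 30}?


A = {10, 18, 19, 28, 30}
Checking if 8 is in A
8 is not in A → False

8 ∉ A


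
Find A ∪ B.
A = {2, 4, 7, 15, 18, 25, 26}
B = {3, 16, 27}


A ∪ B = all elements in A or B (or both)
A = {2, 4, 7, 15, 18, 25, 26}
B = {3, 16, 27}
A ∪ B = {2, 3, 4, 7, 15, 16, 18, 25, 26, 27}

A ∪ B = {2, 3, 4, 7, 15, 16, 18, 25, 26, 27}


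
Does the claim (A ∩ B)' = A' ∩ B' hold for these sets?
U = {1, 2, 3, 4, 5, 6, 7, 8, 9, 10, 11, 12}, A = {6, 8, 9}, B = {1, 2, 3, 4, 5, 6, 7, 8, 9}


LHS: A ∩ B = {6, 8, 9}
(A ∩ B)' = U \ (A ∩ B) = {1, 2, 3, 4, 5, 7, 10, 11, 12}
A' = {1, 2, 3, 4, 5, 7, 10, 11, 12}, B' = {10, 11, 12}
Claimed RHS: A' ∩ B' = {10, 11, 12}
Identity is INVALID: LHS = {1, 2, 3, 4, 5, 7, 10, 11, 12} but the RHS claimed here equals {10, 11, 12}. The correct form is (A ∩ B)' = A' ∪ B'.

Identity is invalid: (A ∩ B)' = {1, 2, 3, 4, 5, 7, 10, 11, 12} but A' ∩ B' = {10, 11, 12}. The correct De Morgan law is (A ∩ B)' = A' ∪ B'.


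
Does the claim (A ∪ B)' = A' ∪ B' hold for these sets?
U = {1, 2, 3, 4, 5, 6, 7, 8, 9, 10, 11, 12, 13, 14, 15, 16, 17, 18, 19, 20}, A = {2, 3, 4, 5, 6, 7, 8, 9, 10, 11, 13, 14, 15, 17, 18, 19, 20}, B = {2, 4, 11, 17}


LHS: A ∪ B = {2, 3, 4, 5, 6, 7, 8, 9, 10, 11, 13, 14, 15, 17, 18, 19, 20}
(A ∪ B)' = U \ (A ∪ B) = {1, 12, 16}
A' = {1, 12, 16}, B' = {1, 3, 5, 6, 7, 8, 9, 10, 12, 13, 14, 15, 16, 18, 19, 20}
Claimed RHS: A' ∪ B' = {1, 3, 5, 6, 7, 8, 9, 10, 12, 13, 14, 15, 16, 18, 19, 20}
Identity is INVALID: LHS = {1, 12, 16} but the RHS claimed here equals {1, 3, 5, 6, 7, 8, 9, 10, 12, 13, 14, 15, 16, 18, 19, 20}. The correct form is (A ∪ B)' = A' ∩ B'.

Identity is invalid: (A ∪ B)' = {1, 12, 16} but A' ∪ B' = {1, 3, 5, 6, 7, 8, 9, 10, 12, 13, 14, 15, 16, 18, 19, 20}. The correct De Morgan law is (A ∪ B)' = A' ∩ B'.


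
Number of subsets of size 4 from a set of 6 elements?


C(n,k) = n! / (k!(n-k)!)
C(6,4) = 6! / (4!2!)
= 15

C(6,4) = 15


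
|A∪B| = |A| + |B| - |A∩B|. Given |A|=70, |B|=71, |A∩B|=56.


|A ∪ B| = |A| + |B| - |A ∩ B|
= 70 + 71 - 56
= 85

|A ∪ B| = 85


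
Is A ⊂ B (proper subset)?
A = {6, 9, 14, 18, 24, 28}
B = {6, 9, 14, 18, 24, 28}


A ⊂ B requires: A ⊆ B AND A ≠ B.
A ⊆ B? Yes
A = B? Yes
A = B, so A is not a PROPER subset.

No, A is not a proper subset of B


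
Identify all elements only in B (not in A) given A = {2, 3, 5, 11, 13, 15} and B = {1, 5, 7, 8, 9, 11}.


A = {2, 3, 5, 11, 13, 15}
B = {1, 5, 7, 8, 9, 11}
Region: only in B (not in A)
Elements: {1, 7, 8, 9}

Elements only in B (not in A): {1, 7, 8, 9}


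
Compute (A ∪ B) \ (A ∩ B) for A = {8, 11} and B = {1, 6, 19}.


A △ B = (A \ B) ∪ (B \ A) = elements in exactly one of A or B
A \ B = {8, 11}
B \ A = {1, 6, 19}
A △ B = {1, 6, 8, 11, 19}

A △ B = {1, 6, 8, 11, 19}


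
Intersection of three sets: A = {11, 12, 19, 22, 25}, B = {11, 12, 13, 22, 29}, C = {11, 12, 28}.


A ∩ B = {11, 12, 22}
(A ∩ B) ∩ C = {11, 12}

A ∩ B ∩ C = {11, 12}


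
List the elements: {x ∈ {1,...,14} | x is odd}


Checking each candidate:
Condition: odd numbers in {1,...,14}
Result = {1, 3, 5, 7, 9, 11, 13}

{1, 3, 5, 7, 9, 11, 13}


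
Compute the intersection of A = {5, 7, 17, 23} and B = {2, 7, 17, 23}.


A ∩ B = elements in both A and B
A = {5, 7, 17, 23}
B = {2, 7, 17, 23}
A ∩ B = {7, 17, 23}

A ∩ B = {7, 17, 23}


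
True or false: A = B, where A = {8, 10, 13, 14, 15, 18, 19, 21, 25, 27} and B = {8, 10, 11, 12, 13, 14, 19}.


Two sets are equal iff they have exactly the same elements.
A = {8, 10, 13, 14, 15, 18, 19, 21, 25, 27}
B = {8, 10, 11, 12, 13, 14, 19}
Differences: {11, 12, 15, 18, 21, 25, 27}
A ≠ B

No, A ≠ B


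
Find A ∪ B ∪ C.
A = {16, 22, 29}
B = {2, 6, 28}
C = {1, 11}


A ∪ B = {2, 6, 16, 22, 28, 29}
(A ∪ B) ∪ C = {1, 2, 6, 11, 16, 22, 28, 29}

A ∪ B ∪ C = {1, 2, 6, 11, 16, 22, 28, 29}


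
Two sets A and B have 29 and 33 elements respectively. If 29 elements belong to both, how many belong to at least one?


|A ∪ B| = |A| + |B| - |A ∩ B|
= 29 + 33 - 29
= 33

|A ∪ B| = 33


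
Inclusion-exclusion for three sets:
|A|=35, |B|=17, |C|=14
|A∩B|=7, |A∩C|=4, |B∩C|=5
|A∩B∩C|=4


|A∪B∪C| = |A|+|B|+|C| - |A∩B|-|A∩C|-|B∩C| + |A∩B∩C|
= 35+17+14 - 7-4-5 + 4
= 66 - 16 + 4
= 54

|A ∪ B ∪ C| = 54


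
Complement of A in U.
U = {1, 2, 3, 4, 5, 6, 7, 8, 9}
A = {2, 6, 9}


Aᶜ = U \ A = elements in U but not in A
U = {1, 2, 3, 4, 5, 6, 7, 8, 9}
A = {2, 6, 9}
Aᶜ = {1, 3, 4, 5, 7, 8}

Aᶜ = {1, 3, 4, 5, 7, 8}


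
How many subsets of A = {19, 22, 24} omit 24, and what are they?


A subset of A that omits 24 is a subset of A \ {24}, so there are 2^(n-1) = 2^2 = 4 of them.
Subsets excluding 24: ∅, {19}, {22}, {19, 22}

Subsets excluding 24 (4 total): ∅, {19}, {22}, {19, 22}


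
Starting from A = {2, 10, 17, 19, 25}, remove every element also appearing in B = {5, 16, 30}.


A \ B = elements in A but not in B
A = {2, 10, 17, 19, 25}
B = {5, 16, 30}
Remove from A any elements in B
A \ B = {2, 10, 17, 19, 25}

A \ B = {2, 10, 17, 19, 25}


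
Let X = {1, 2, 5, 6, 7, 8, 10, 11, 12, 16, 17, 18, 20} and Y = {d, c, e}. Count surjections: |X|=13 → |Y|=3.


n = |X| = 13, k = |Y| = 3. Surjections via inclusion-exclusion:
S(n,k) = Σ(-1)^i × C(k,i) × (k-i)^n, i=0 to k
i=0: (-1)^0×C(3,0)×3^13 = 1594323
i=1: (-1)^1×C(3,1)×2^13 = -24576
i=2: (-1)^2×C(3,2)×1^13 = 3
i=3: (-1)^3×C(3,3)×0^13 = 0
Total = 1569750

Number of surjections = 1569750


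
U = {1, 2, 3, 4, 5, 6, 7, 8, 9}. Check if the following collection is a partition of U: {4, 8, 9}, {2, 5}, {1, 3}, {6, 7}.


A partition requires: (1) non-empty parts, (2) pairwise disjoint, (3) union = U
Parts: {4, 8, 9}, {2, 5}, {1, 3}, {6, 7}
Union of parts: {1, 2, 3, 4, 5, 6, 7, 8, 9}
U = {1, 2, 3, 4, 5, 6, 7, 8, 9}
All non-empty? True
Pairwise disjoint? True
Covers U? True

Yes, valid partition


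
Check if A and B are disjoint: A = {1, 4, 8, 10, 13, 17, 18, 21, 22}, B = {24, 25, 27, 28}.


Disjoint means A ∩ B = ∅.
A ∩ B = ∅
A ∩ B = ∅, so A and B are disjoint.

Yes, A and B are disjoint


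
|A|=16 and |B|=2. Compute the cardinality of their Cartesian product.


|A × B| = |A| × |B|
= 16 × 2
= 32

|A × B| = 32


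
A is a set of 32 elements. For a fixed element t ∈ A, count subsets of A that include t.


Subsets of A containing t correspond to subsets of A \ {t}, which has 31 elements.
Count = 2^(n-1) = 2^31
= 2147483648

Number of subsets containing t = 2147483648


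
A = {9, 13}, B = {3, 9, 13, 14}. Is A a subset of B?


A ⊆ B means every element of A is in B.
All elements of A are in B.
So A ⊆ B.

Yes, A ⊆ B


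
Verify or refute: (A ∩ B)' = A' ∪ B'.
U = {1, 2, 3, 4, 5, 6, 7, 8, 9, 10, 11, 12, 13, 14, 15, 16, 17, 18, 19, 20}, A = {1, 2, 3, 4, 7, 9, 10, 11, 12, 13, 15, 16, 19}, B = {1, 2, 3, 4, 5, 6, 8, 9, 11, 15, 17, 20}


LHS: A ∩ B = {1, 2, 3, 4, 9, 11, 15}
(A ∩ B)' = U \ (A ∩ B) = {5, 6, 7, 8, 10, 12, 13, 14, 16, 17, 18, 19, 20}
A' = {5, 6, 8, 14, 17, 18, 20}, B' = {7, 10, 12, 13, 14, 16, 18, 19}
Claimed RHS: A' ∪ B' = {5, 6, 7, 8, 10, 12, 13, 14, 16, 17, 18, 19, 20}
Identity is VALID: LHS = RHS = {5, 6, 7, 8, 10, 12, 13, 14, 16, 17, 18, 19, 20} ✓

Identity is valid. (A ∩ B)' = A' ∪ B' = {5, 6, 7, 8, 10, 12, 13, 14, 16, 17, 18, 19, 20}


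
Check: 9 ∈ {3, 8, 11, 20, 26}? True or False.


A = {3, 8, 11, 20, 26}
Checking if 9 is in A
9 is not in A → False

9 ∉ A


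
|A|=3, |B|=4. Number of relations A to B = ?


A relation from A to B is any subset of A × B.
|A × B| = 3 × 4 = 12
# relations = 2^|A × B| = 2^12 = 4096

Number of relations = 4096


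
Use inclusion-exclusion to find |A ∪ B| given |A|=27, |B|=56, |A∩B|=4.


|A ∪ B| = |A| + |B| - |A ∩ B|
= 27 + 56 - 4
= 79

|A ∪ B| = 79


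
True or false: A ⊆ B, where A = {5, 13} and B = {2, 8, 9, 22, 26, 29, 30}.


A ⊆ B means every element of A is in B.
Elements in A not in B: {5, 13}
So A ⊄ B.

No, A ⊄ B


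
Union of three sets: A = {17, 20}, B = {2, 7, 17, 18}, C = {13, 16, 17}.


A ∪ B = {2, 7, 17, 18, 20}
(A ∪ B) ∪ C = {2, 7, 13, 16, 17, 18, 20}

A ∪ B ∪ C = {2, 7, 13, 16, 17, 18, 20}


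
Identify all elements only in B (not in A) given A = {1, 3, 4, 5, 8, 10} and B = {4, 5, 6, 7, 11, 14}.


A = {1, 3, 4, 5, 8, 10}
B = {4, 5, 6, 7, 11, 14}
Region: only in B (not in A)
Elements: {6, 7, 11, 14}

Elements only in B (not in A): {6, 7, 11, 14}


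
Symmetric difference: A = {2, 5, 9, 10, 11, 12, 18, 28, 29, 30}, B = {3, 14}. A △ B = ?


A △ B = (A \ B) ∪ (B \ A) = elements in exactly one of A or B
A \ B = {2, 5, 9, 10, 11, 12, 18, 28, 29, 30}
B \ A = {3, 14}
A △ B = {2, 3, 5, 9, 10, 11, 12, 14, 18, 28, 29, 30}

A △ B = {2, 3, 5, 9, 10, 11, 12, 14, 18, 28, 29, 30}


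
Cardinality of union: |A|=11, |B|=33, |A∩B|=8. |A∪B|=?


|A ∪ B| = |A| + |B| - |A ∩ B|
= 11 + 33 - 8
= 36

|A ∪ B| = 36


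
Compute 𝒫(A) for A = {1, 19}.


|A| = 2, so |P(A)| = 2^2 = 4
Enumerate subsets by cardinality (0 to 2):
∅, {1}, {19}, {1, 19}

P(A) has 4 subsets: ∅, {1}, {19}, {1, 19}


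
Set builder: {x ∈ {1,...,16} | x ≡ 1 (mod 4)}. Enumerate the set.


Checking each candidate:
Condition: x in {1,...,16} with x ≡ 1 (mod 4)
Result = {1, 5, 9, 13}

{1, 5, 9, 13}


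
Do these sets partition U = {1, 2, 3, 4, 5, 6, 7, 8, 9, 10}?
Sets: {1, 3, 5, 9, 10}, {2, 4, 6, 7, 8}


A partition requires: (1) non-empty parts, (2) pairwise disjoint, (3) union = U
Parts: {1, 3, 5, 9, 10}, {2, 4, 6, 7, 8}
Union of parts: {1, 2, 3, 4, 5, 6, 7, 8, 9, 10}
U = {1, 2, 3, 4, 5, 6, 7, 8, 9, 10}
All non-empty? True
Pairwise disjoint? True
Covers U? True

Yes, valid partition


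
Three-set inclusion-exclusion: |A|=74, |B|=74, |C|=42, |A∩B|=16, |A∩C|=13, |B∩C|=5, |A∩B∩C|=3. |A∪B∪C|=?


|A∪B∪C| = |A|+|B|+|C| - |A∩B|-|A∩C|-|B∩C| + |A∩B∩C|
= 74+74+42 - 16-13-5 + 3
= 190 - 34 + 3
= 159

|A ∪ B ∪ C| = 159


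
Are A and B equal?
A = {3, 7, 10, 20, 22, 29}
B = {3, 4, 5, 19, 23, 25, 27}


Two sets are equal iff they have exactly the same elements.
A = {3, 7, 10, 20, 22, 29}
B = {3, 4, 5, 19, 23, 25, 27}
Differences: {4, 5, 7, 10, 19, 20, 22, 23, 25, 27, 29}
A ≠ B

No, A ≠ B


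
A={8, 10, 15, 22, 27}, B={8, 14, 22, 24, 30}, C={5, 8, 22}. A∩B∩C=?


A ∩ B = {8, 22}
(A ∩ B) ∩ C = {8, 22}

A ∩ B ∩ C = {8, 22}


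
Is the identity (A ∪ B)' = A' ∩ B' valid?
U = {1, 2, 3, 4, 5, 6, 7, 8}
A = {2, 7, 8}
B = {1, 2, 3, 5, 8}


LHS: A ∪ B = {1, 2, 3, 5, 7, 8}
(A ∪ B)' = U \ (A ∪ B) = {4, 6}
A' = {1, 3, 4, 5, 6}, B' = {4, 6, 7}
Claimed RHS: A' ∩ B' = {4, 6}
Identity is VALID: LHS = RHS = {4, 6} ✓

Identity is valid. (A ∪ B)' = A' ∩ B' = {4, 6}


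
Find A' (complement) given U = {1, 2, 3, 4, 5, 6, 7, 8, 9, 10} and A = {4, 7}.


Aᶜ = U \ A = elements in U but not in A
U = {1, 2, 3, 4, 5, 6, 7, 8, 9, 10}
A = {4, 7}
Aᶜ = {1, 2, 3, 5, 6, 8, 9, 10}

Aᶜ = {1, 2, 3, 5, 6, 8, 9, 10}


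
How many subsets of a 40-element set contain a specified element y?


Subsets of A containing y correspond to subsets of A \ {y}, which has 39 elements.
Count = 2^(n-1) = 2^39
= 549755813888

Number of subsets containing y = 549755813888
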